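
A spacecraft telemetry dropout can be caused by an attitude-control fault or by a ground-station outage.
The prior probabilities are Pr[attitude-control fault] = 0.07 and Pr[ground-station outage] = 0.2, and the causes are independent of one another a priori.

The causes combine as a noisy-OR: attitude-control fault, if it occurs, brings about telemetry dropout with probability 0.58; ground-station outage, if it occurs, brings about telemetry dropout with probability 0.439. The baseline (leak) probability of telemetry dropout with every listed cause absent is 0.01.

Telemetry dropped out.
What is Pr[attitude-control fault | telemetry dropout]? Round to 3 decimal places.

Under noisy-OR, P(telemetry dropout | causes) = 1 − (1−0.01)·∏(1−qᵢ) over the active causes.
P(telemetry dropout) = 0.01*0.93*0.8 + 0.44461*0.93*0.2 + 0.5842*0.07*0.8 + 0.766736*0.07*0.2 = 0.007440 + 0.082697 + 0.032715 + 0.010734 = 0.133586
Of this, 0.043449 comes from 0.032715 + 0.010734 (the attitude-control fault=true cases).
Hence the posterior is 0.043449/0.133586 ≈ 0.325.

Pr[attitude-control fault | telemetry dropout] ≈ 0.325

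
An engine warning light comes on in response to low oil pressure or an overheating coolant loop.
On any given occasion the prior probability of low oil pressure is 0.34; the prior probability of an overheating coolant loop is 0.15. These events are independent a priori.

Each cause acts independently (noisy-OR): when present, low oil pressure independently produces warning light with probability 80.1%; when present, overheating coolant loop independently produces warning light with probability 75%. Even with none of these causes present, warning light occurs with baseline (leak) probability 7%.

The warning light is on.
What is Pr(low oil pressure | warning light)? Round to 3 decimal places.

Pr(low oil pressure | warning light) ≈ 0.711

Under noisy-OR, P(warning light | causes) = 1 − (1−0.07)·∏(1−qᵢ) over the active causes.
Weight on low oil pressure=true, given the evidence: 0.235515 + 0.048640 = 0.284155
Denominator P(warning light): 0.07×0.66×0.85 + 0.7675×0.66×0.15 + 0.81493×0.34×0.85 + 0.953732×0.34×0.15 = 0.399407
Posterior = 0.284155 / 0.399407 ≈ 0.711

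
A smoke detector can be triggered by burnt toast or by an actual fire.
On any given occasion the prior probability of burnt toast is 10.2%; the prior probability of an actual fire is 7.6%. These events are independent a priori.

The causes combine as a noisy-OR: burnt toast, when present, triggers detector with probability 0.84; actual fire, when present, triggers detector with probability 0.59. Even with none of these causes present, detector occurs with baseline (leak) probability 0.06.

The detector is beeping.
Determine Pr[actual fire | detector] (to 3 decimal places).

Under noisy-OR, P(detector | causes) = 1 − (1−0.06)·∏(1−qᵢ) over the active causes.
For the numerator, keep only actual fire=true terms: 0.041945 + 0.007274 = 0.049219
Normalizer over all consistent configurations: 0.06×0.898×0.924 + 0.6146×0.898×0.076 + 0.8496×0.102×0.924 + 0.938336×0.102×0.076 = 0.179077
Posterior = 0.049219 / 0.179077 ≈ 0.275

Pr[actual fire | detector] ≈ 0.275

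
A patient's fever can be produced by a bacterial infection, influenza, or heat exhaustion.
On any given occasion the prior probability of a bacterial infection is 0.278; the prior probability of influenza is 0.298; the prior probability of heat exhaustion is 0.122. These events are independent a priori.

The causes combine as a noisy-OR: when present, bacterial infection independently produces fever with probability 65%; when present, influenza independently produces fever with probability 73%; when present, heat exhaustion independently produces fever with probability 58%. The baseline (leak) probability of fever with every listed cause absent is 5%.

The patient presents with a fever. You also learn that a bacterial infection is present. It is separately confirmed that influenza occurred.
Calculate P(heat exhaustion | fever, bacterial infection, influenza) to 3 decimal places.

P(heat exhaustion | fever, bacterial infection, influenza) ≈ 0.128

Under noisy-OR, P(fever | causes) = 1 − (1−0.05)·∏(1−qᵢ) over the active causes.
Numerator (weight on configurations with heat exhaustion): 0.962295·0.122 = 0.117400
The normalizing constant is 0.910225·0.878 + 0.962295·0.122 = 0.916578
Posterior = 0.117400 / 0.916578 ≈ 0.128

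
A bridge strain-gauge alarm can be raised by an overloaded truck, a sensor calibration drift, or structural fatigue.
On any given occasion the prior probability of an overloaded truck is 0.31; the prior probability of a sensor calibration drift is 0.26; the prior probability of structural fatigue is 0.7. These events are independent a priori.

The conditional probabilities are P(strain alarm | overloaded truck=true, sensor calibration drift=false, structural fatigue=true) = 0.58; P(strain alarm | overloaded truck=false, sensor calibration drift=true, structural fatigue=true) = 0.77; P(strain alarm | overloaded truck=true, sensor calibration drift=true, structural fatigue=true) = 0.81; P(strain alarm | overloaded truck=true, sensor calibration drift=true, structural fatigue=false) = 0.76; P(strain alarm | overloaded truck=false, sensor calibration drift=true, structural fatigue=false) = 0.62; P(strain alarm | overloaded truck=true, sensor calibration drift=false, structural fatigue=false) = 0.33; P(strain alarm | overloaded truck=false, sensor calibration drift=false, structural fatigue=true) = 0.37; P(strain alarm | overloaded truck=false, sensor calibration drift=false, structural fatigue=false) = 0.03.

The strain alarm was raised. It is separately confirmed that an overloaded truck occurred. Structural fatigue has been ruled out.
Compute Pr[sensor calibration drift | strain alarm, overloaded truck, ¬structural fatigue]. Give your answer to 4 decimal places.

Weight on sensor calibration drift=true, given the evidence: 0.76·0.26 = 0.197600
Normalizer over all consistent configurations: 0.33·0.74 + 0.76·0.26 = 0.441800
P(sensor calibration drift | strain alarm, overloaded truck, ¬structural fatigue) = 0.197600/0.441800 ≈ 0.4473

Pr[sensor calibration drift | strain alarm, overloaded truck, ¬structural fatigue] ≈ 0.4473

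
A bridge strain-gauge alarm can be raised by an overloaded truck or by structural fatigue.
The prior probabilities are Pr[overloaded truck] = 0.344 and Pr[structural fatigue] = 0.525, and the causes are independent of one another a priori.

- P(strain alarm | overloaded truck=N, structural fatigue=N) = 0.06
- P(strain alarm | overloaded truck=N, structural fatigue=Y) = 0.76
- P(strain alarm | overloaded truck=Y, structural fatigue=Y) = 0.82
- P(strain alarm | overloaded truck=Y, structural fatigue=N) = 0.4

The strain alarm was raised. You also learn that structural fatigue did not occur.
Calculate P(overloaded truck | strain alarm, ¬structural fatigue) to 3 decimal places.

Enumerate both values of overloaded truck and weight by the priors:
  P(strain alarm | ¬structural fatigue) = 0.06*0.656 + 0.4*0.344
        = 0.039360 + 0.137600 = 0.176960
The terms with overloaded truck present sum to 0.137600, so
  P(overloaded truck | strain alarm, ¬structural fatigue) = 0.137600 / 0.176960 ≈ 0.778

P(overloaded truck | strain alarm, ¬structural fatigue) ≈ 0.778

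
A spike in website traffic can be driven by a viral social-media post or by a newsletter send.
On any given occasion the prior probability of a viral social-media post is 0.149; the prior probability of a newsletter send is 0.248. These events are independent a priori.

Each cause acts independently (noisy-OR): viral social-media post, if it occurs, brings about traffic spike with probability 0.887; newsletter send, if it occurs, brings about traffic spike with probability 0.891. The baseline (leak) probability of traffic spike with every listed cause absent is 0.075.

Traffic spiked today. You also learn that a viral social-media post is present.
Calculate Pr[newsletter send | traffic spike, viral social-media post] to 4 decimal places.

Under noisy-OR, P(traffic spike | causes) = 1 − (1−0.075)·∏(1−qᵢ) over the active causes.
Numerator (weight on configurations with newsletter send): 0.988607*0.248 = 0.245175
Normalizer over all consistent configurations: 0.895475*0.752 + 0.988607*0.248 = 0.918572
P(newsletter send | traffic spike, viral social-media post) = 0.245175/0.918572 ≈ 0.2669

Pr[newsletter send | traffic spike, viral social-media post] ≈ 0.2669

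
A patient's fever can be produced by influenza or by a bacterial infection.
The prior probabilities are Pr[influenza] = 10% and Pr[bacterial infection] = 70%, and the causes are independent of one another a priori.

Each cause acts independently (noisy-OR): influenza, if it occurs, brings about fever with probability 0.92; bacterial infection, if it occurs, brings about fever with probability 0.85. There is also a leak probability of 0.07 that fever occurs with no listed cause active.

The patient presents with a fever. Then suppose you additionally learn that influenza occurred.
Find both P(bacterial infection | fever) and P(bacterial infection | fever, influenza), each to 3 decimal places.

P(bacterial infection | fever) ≈ 0.929; P(bacterial infection | fever, influenza) ≈ 0.714

Under noisy-OR, P(fever | causes) = 1 − (1−0.07)·∏(1−qᵢ) over the active causes.
By total probability over the 4 (influenza, bacterial infection) configurations:
  P(fever) = 0.07×0.9×0.3 + 0.8605×0.9×0.7 + 0.9256×0.1×0.3 + 0.98884×0.1×0.7
        = 0.018900 + 0.542115 + 0.027768 + 0.069219 = 0.658002
Configurations with bacterial infection contribute 0.611334, so
  P(bacterial infection | fever) = 0.611334 / 0.658002 ≈ 0.929

Now also conditioning on influenza=true:
Numerator (weight on configurations with bacterial infection): 0.98884·0.7 = 0.692188
Denominator P(fever | influenza): 0.9256·0.3 + 0.98884·0.7 = 0.969868
Posterior = 0.692188 / 0.969868 ≈ 0.714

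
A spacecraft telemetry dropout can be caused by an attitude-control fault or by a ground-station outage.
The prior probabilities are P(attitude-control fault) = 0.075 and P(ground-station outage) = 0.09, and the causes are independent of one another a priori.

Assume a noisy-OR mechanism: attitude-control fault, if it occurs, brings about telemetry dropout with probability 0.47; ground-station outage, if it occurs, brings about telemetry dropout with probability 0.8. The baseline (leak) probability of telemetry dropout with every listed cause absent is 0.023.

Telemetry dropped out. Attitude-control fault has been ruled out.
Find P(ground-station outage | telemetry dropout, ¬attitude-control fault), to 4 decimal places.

P(ground-station outage | telemetry dropout, ¬attitude-control fault) ≈ 0.7758

Under noisy-OR, P(telemetry dropout | causes) = 1 − (1−0.023)·∏(1−qᵢ) over the active causes.
Numerator (weight on configurations with ground-station outage): 0.8046*0.09 = 0.072414
Denominator P(telemetry dropout | ¬attitude-control fault): 0.023*0.91 + 0.8046*0.09 = 0.093344
P(ground-station outage | telemetry dropout, ¬attitude-control fault) = 0.072414/0.093344 ≈ 0.7758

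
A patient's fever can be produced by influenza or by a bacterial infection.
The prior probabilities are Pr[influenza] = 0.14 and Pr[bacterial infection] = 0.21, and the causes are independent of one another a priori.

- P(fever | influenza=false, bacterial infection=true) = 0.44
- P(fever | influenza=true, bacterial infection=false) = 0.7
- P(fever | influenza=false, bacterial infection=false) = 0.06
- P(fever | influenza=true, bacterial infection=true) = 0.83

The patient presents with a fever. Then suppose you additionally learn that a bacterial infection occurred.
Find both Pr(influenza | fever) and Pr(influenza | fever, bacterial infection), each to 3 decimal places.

Weight on influenza=true, given the evidence: 0.077420 + 0.024402 = 0.101822
Normalizer over all consistent configurations: 0.06*0.86*0.79 + 0.44*0.86*0.21 + 0.7*0.14*0.79 + 0.83*0.14*0.21 = 0.222050
Posterior = 0.101822 / 0.222050 ≈ 0.459

Now condition on the additional information:
Numerator (weight on configurations with influenza): 0.83×0.14 = 0.116200
Denominator P(fever | bacterial infection): 0.44×0.86 + 0.83×0.14 = 0.494600
Posterior = 0.116200 / 0.494600 ≈ 0.235
This is intercausal reasoning (explaining away): once bacterial infection accounts for the fever, influenza becomes less likely.

Pr(influenza | fever) ≈ 0.459; Pr(influenza | fever, bacterial infection) ≈ 0.235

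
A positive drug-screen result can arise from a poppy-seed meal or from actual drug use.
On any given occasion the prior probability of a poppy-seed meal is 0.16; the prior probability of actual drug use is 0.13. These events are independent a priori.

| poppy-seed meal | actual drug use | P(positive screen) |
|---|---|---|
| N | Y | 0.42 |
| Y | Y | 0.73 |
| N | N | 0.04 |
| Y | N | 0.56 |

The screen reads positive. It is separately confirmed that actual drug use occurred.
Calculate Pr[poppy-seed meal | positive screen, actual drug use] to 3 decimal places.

Pr[poppy-seed meal | positive screen, actual drug use] ≈ 0.249

P(positive screen | actual drug use) = 0.42×0.84 + 0.73×0.16 = 0.352800 + 0.116800 = 0.469600
Restricting to configurations with poppy-seed meal present: 0.73×0.16 = 0.116800.
Hence the posterior is 0.116800/0.469600 ≈ 0.249.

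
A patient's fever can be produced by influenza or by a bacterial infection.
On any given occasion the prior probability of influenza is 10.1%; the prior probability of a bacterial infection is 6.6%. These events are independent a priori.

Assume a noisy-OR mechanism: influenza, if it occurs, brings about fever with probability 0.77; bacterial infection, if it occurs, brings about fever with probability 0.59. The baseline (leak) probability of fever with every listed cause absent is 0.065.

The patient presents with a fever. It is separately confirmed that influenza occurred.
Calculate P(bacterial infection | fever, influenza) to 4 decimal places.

P(bacterial infection | fever, influenza) ≈ 0.0759

Under noisy-OR, P(fever | causes) = 1 − (1−0.065)·∏(1−qᵢ) over the active causes.
By total probability over both values of bacterial infection:
  P(fever | influenza) = 0.78495×0.934 + 0.911829×0.066
        = 0.733143 + 0.060181 = 0.793324
Keeping only the bacterial infection-present terms gives 0.060181, so
  P(bacterial infection | fever, influenza) = 0.060181 / 0.793324 ≈ 0.0759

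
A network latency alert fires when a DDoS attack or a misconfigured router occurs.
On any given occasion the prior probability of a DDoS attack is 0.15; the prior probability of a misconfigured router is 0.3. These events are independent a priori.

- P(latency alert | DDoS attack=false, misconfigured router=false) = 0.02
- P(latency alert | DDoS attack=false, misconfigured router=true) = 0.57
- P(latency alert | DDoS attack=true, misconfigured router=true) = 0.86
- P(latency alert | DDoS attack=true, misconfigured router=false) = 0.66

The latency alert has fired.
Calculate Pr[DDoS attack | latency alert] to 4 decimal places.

Pr[DDoS attack | latency alert] ≈ 0.4072

Sum P(latency alert|·) weighted by the priors over the 4 (DDoS attack, misconfigured router) configurations:
  P(latency alert) = 0.02×0.85×0.7 + 0.57×0.85×0.3 + 0.66×0.15×0.7 + 0.86×0.15×0.3
        = 0.011900 + 0.145350 + 0.069300 + 0.038700 = 0.265250
The terms with DDoS attack present sum to 0.108000, so
  P(DDoS attack | latency alert) = 0.108000 / 0.265250 ≈ 0.4072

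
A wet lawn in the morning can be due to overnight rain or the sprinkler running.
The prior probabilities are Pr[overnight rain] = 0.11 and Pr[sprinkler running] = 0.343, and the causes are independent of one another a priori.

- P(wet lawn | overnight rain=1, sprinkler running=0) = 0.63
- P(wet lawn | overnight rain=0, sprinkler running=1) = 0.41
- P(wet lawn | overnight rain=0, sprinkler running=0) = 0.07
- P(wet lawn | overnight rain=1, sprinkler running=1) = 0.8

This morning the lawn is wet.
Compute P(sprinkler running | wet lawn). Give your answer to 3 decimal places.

P(sprinkler running | wet lawn) ≈ 0.642

Weight on sprinkler running=true, given the evidence: 0.125161 + 0.030184 = 0.155345
Normalizer over all consistent configurations: 0.07×0.89×0.657 + 0.41×0.89×0.343 + 0.63×0.11×0.657 + 0.8×0.11×0.343 = 0.241806
Posterior = 0.155345 / 0.241806 ≈ 0.642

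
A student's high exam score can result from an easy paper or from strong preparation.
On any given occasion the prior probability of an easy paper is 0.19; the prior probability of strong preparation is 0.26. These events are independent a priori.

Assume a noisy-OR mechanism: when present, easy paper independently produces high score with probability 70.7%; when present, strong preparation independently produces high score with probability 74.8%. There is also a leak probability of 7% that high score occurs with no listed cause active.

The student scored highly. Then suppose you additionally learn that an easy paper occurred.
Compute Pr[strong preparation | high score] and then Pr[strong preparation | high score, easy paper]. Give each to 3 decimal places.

Pr[strong preparation | high score] ≈ 0.590; Pr[strong preparation | high score, easy paper] ≈ 0.310

Under noisy-OR, P(high score | causes) = 1 − (1−0.07)·∏(1−qᵢ) over the active causes.
Sum P(high score|·) weighted by the priors over the 4 (easy paper, strong preparation) configurations:
  P(high score) = 0.07*0.81*0.74 + 0.76564*0.81*0.26 + 0.72751*0.19*0.74 + 0.931333*0.19*0.26
        = 0.041958 + 0.161244 + 0.102288 + 0.046008 = 0.351498
Keeping only the strong preparation-present terms gives 0.207252, so
  P(strong preparation | high score) = 0.207252 / 0.351498 ≈ 0.590

Now also conditioning on easy paper=true:
By total probability over both values of strong preparation:
  P(high score | easy paper) = 0.72751*0.74 + 0.931333*0.26
        = 0.538357 + 0.242147 = 0.780504
The terms with strong preparation present sum to 0.242147, so
  P(strong preparation | high score, easy paper) = 0.242147 / 0.780504 ≈ 0.310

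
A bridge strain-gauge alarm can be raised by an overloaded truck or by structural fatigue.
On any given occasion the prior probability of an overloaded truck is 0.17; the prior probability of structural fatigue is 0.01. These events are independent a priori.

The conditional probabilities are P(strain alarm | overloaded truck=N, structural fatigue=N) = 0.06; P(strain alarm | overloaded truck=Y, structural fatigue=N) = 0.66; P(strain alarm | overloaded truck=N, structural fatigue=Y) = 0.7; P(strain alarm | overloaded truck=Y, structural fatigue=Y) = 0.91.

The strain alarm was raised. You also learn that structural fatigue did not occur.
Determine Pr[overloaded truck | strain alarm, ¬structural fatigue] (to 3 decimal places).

Pr[overloaded truck | strain alarm, ¬structural fatigue] ≈ 0.693

Sum P(strain alarm|·) weighted by the priors over both values of overloaded truck:
  P(strain alarm | ¬structural fatigue) = 0.06×0.83 + 0.66×0.17
        = 0.049800 + 0.112200 = 0.162000
Keeping only the overloaded truck-present terms gives 0.112200, so
  P(overloaded truck | strain alarm, ¬structural fatigue) = 0.112200 / 0.162000 ≈ 0.693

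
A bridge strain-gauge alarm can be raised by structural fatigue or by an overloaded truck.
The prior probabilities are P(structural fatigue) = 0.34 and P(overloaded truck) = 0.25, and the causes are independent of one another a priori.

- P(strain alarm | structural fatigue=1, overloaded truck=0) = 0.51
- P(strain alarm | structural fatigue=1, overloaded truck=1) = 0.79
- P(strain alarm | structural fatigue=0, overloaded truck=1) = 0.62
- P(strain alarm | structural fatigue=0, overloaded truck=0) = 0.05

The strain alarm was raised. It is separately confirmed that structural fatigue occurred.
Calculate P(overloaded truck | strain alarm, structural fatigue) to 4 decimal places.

P(overloaded truck | strain alarm, structural fatigue) ≈ 0.3405

For the numerator, keep only overloaded truck=true terms: 0.79·0.25 = 0.197500
Denominator P(strain alarm | structural fatigue): 0.51·0.75 + 0.79·0.25 = 0.580000
Posterior = 0.197500 / 0.580000 ≈ 0.3405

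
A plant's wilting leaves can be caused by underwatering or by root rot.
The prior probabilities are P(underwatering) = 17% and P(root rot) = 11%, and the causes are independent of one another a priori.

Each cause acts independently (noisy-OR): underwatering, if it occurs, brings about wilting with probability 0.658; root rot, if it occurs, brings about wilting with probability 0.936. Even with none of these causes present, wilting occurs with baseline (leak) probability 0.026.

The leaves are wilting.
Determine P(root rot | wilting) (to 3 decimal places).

Under noisy-OR, P(wilting | causes) = 1 − (1−0.026)·∏(1−qᵢ) over the active causes.
By total probability over the 4 (underwatering, root rot) configurations:
  P(wilting) = 0.026*0.83*0.89 + 0.937664*0.83*0.11 + 0.666892*0.17*0.89 + 0.978681*0.17*0.11
        = 0.019206 + 0.085609 + 0.100901 + 0.018301 = 0.224017
Configurations with root rot contribute 0.103910, so
  P(root rot | wilting) = 0.103910 / 0.224017 ≈ 0.464

P(root rot | wilting) ≈ 0.464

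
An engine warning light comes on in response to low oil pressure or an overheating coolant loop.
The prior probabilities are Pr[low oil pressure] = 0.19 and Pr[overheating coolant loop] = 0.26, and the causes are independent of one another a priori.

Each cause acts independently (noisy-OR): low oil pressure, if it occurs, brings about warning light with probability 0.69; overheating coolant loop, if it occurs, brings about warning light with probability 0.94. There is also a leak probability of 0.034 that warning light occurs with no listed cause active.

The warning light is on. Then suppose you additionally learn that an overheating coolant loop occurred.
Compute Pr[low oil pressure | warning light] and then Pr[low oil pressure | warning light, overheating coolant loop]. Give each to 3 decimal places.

Pr[low oil pressure | warning light] ≈ 0.402; Pr[low oil pressure | warning light, overheating coolant loop] ≈ 0.196

Under noisy-OR, P(warning light | causes) = 1 − (1−0.034)·∏(1−qᵢ) over the active causes.
Numerator (weight on configurations with low oil pressure): 0.098496 + 0.048512 = 0.147008
The normalizing constant is 0.034·0.81·0.74 + 0.94204·0.81·0.26 + 0.70054·0.19·0.74 + 0.982032·0.19·0.26 = 0.365782
P(low oil pressure | warning light) = 0.147008/0.365782 ≈ 0.402

Now also conditioning on overheating coolant loop=true:
Enumerate both values of low oil pressure and weight by the priors:
  P(warning light | overheating coolant loop) = 0.94204×0.81 + 0.982032×0.19
        = 0.763052 + 0.186586 = 0.949638
Configurations with low oil pressure contribute 0.186586, so
  P(low oil pressure | warning light, overheating coolant loop) = 0.186586 / 0.949638 ≈ 0.196
— overheating coolant loop explains away the evidence for low oil pressure.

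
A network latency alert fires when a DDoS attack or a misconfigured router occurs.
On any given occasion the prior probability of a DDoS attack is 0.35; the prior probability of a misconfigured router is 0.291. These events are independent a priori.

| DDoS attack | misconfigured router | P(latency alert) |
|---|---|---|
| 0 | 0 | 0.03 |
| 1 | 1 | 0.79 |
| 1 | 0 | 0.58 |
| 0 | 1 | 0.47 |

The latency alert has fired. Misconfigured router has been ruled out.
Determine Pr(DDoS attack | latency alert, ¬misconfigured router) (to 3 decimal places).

Pr(DDoS attack | latency alert, ¬misconfigured router) ≈ 0.912

By total probability over both values of DDoS attack:
  P(latency alert | ¬misconfigured router) = 0.03*0.65 + 0.58*0.35
        = 0.019500 + 0.203000 = 0.222500
Configurations with DDoS attack contribute 0.203000, so
  P(DDoS attack | latency alert, ¬misconfigured router) = 0.203000 / 0.222500 ≈ 0.912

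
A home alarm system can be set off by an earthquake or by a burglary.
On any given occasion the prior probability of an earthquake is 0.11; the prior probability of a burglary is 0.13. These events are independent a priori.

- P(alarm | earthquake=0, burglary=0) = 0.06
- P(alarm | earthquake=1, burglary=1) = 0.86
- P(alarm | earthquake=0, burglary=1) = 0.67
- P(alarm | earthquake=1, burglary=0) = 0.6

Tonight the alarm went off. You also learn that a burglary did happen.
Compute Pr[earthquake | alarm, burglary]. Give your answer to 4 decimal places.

Sum P(alarm|·) weighted by the priors over both values of earthquake:
  P(alarm | burglary) = 0.67*0.89 + 0.86*0.11
        = 0.596300 + 0.094600 = 0.690900
The terms with earthquake present sum to 0.094600, so
  P(earthquake | alarm, burglary) = 0.094600 / 0.690900 ≈ 0.1369

Pr[earthquake | alarm, burglary] ≈ 0.1369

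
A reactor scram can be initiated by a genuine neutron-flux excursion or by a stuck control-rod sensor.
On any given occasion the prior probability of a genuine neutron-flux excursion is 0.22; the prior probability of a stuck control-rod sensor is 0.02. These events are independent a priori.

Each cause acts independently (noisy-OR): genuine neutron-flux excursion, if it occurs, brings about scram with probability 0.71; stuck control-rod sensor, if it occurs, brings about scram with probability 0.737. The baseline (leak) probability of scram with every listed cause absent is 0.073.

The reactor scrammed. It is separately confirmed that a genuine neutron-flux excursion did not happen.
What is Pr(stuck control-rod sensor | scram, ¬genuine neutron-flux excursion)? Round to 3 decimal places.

Under noisy-OR, P(scram | causes) = 1 − (1−0.073)·∏(1−qᵢ) over the active causes.
For the numerator, keep only stuck control-rod sensor=true terms: 0.756199*0.02 = 0.015124
Normalizer over all consistent configurations: 0.073*0.98 + 0.756199*0.02 = 0.086664
P(stuck control-rod sensor | scram, ¬genuine neutron-flux excursion) = 0.015124/0.086664 ≈ 0.175

Pr(stuck control-rod sensor | scram, ¬genuine neutron-flux excursion) ≈ 0.175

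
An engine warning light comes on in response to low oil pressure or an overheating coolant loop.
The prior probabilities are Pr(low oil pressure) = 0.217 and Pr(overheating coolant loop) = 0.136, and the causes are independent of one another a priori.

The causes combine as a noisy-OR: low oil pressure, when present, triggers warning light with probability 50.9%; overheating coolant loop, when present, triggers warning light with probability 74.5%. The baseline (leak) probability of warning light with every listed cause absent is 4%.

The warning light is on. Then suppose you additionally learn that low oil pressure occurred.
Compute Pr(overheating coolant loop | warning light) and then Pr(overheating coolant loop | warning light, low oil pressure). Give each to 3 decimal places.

Pr(overheating coolant loop | warning light) ≈ 0.457; Pr(overheating coolant loop | warning light, low oil pressure) ≈ 0.208

Under noisy-OR, P(warning light | causes) = 1 − (1−0.04)·∏(1−qᵢ) over the active causes.
Enumerate the 4 (low oil pressure, overheating coolant loop) configurations and weight by the priors:
  P(warning light) = 0.04·0.783·0.864 + 0.7552·0.783·0.136 + 0.52864·0.217·0.864 + 0.879803·0.217·0.136
        = 0.027060 + 0.080420 + 0.099114 + 0.025965 = 0.232559
Configurations with overheating coolant loop contribute 0.106385, so
  P(overheating coolant loop | warning light) = 0.106385 / 0.232559 ≈ 0.457

With the extra evidence:
P(warning light | low oil pressure) = 0.52864×0.864 + 0.879803×0.136 = 0.456745 + 0.119653 = 0.576398
Restricting to configurations with overheating coolant loop present: 0.879803×0.136 = 0.119653.
P(overheating coolant loop | warning light, low oil pressure) = 0.119653 / 0.576398 ≈ 0.208
Conditioning on low oil pressure lowers the posterior on overheating coolant loop: the classic explaining-away effect in a common-effect structure.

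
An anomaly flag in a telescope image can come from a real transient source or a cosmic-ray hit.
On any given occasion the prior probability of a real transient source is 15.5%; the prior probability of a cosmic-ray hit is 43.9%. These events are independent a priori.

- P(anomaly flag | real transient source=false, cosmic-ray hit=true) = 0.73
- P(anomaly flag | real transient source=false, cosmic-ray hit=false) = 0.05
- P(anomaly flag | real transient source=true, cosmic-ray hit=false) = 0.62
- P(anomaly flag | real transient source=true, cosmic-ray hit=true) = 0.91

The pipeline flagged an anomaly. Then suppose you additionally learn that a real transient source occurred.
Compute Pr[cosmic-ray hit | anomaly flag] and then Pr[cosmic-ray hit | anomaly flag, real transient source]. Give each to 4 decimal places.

Pr[cosmic-ray hit | anomaly flag] ≈ 0.8109; Pr[cosmic-ray hit | anomaly flag, real transient source] ≈ 0.5346

For the numerator, keep only cosmic-ray hit=true terms: 0.270797 + 0.061921 = 0.332718
The normalizing constant is 0.05×0.845×0.561 + 0.73×0.845×0.439 + 0.62×0.155×0.561 + 0.91×0.155×0.439 = 0.410332
Posterior = 0.332718 / 0.410332 ≈ 0.8109

Now also conditioning on real transient source=true:
Sum P(anomaly flag|·) weighted by the priors over both values of cosmic-ray hit:
  P(anomaly flag | real transient source) = 0.62·0.561 + 0.91·0.439
        = 0.347820 + 0.399490 = 0.747310
Configurations with cosmic-ray hit contribute 0.399490, so
  P(cosmic-ray hit | anomaly flag, real transient source) = 0.399490 / 0.747310 ≈ 0.5346
— real transient source explains away the evidence for cosmic-ray hit.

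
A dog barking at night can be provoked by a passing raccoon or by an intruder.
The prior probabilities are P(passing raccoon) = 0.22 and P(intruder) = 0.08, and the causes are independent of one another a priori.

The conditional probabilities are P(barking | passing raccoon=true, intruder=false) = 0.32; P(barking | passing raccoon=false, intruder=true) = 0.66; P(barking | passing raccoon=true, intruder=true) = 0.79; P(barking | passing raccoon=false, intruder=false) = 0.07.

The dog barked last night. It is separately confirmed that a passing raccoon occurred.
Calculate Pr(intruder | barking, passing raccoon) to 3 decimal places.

Sum P(barking|·) weighted by the priors over both values of intruder:
  P(barking | passing raccoon) = 0.32·0.92 + 0.79·0.08
        = 0.294400 + 0.063200 = 0.357600
Keeping only the intruder-present terms gives 0.063200, so
  P(intruder | barking, passing raccoon) = 0.063200 / 0.357600 ≈ 0.177

Pr(intruder | barking, passing raccoon) ≈ 0.177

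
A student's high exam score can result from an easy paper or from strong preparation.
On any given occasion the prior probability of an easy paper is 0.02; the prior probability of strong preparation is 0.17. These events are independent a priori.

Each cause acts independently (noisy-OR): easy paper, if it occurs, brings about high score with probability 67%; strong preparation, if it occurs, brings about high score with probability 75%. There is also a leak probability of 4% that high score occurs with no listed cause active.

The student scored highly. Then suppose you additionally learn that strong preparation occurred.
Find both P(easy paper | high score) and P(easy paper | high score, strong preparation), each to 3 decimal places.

Under noisy-OR, P(high score | causes) = 1 − (1−0.04)·∏(1−qᵢ) over the active causes.
Enumerate the 4 (easy paper, strong preparation) configurations and weight by the priors:
  P(high score) = 0.04·0.98·0.83 + 0.76·0.98·0.17 + 0.6832·0.02·0.83 + 0.9208·0.02·0.17
        = 0.032536 + 0.126616 + 0.011341 + 0.003131 = 0.173624
Configurations with easy paper contribute 0.014472, so
  P(easy paper | high score) = 0.014472 / 0.173624 ≈ 0.083

Now also conditioning on strong preparation=true:
P(high score | strong preparation) = 0.76×0.98 + 0.9208×0.02 = 0.744800 + 0.018416 = 0.763216
Restricting to configurations with easy paper present: 0.9208×0.02 = 0.018416.
Hence the posterior is 0.018416/0.763216 ≈ 0.024.

P(easy paper | high score) ≈ 0.083; P(easy paper | high score, strong preparation) ≈ 0.024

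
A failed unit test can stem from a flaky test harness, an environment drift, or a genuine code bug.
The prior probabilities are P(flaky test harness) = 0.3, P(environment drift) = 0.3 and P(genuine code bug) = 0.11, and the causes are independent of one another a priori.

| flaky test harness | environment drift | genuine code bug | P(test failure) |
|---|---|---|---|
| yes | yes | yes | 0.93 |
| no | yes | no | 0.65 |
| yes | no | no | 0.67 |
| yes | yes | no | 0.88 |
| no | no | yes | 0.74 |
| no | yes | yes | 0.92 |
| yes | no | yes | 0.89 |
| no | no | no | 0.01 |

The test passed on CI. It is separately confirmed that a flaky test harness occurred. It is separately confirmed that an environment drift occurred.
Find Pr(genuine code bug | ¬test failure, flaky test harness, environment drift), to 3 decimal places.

Numerator (weight on configurations with genuine code bug): 0.07·0.11 = 0.007700
The normalizing constant is 0.12·0.89 + 0.07·0.11 = 0.114500
Posterior = 0.007700 / 0.114500 ≈ 0.067

Pr(genuine code bug | ¬test failure, flaky test harness, environment drift) ≈ 0.067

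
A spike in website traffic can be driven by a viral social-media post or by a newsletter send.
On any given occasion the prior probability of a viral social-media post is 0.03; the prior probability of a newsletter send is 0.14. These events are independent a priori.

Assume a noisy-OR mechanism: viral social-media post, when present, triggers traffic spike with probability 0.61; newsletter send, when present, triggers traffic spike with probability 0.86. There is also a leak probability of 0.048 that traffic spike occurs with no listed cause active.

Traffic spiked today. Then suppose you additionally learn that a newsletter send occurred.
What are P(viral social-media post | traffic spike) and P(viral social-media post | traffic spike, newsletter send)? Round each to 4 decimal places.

Under noisy-OR, P(traffic spike | causes) = 1 − (1−0.048)·∏(1−qᵢ) over the active causes.
P(traffic spike) = 0.048·0.97·0.86 + 0.86672·0.97·0.14 + 0.62872·0.03·0.86 + 0.948021·0.03·0.14 = 0.040042 + 0.117701 + 0.016221 + 0.003982 = 0.177946
Restricting to configurations with viral social-media post present: 0.016221 + 0.003982 = 0.020203.
P(viral social-media post | traffic spike) = 0.020203 / 0.177946 ≈ 0.1135

Now also conditioning on newsletter send=true:
By total probability over both values of viral social-media post:
  P(traffic spike | newsletter send) = 0.86672*0.97 + 0.948021*0.03
        = 0.840718 + 0.028441 = 0.869159
Keeping only the viral social-media post-present terms gives 0.028441, so
  P(viral social-media post | traffic spike, newsletter send) = 0.028441 / 0.869159 ≈ 0.0327
— newsletter send explains away the evidence for viral social-media post.

P(viral social-media post | traffic spike) ≈ 0.1135; P(viral social-media post | traffic spike, newsletter send) ≈ 0.0327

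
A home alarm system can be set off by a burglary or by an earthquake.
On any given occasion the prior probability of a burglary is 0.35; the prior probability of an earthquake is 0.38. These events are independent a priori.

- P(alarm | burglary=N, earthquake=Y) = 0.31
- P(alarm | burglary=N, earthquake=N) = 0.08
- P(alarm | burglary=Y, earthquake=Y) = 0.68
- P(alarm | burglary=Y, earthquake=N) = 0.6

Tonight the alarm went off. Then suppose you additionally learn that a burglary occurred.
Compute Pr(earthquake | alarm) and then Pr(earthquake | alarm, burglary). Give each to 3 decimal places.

Weight on earthquake=true, given the evidence: 0.076570 + 0.090440 = 0.167010
Denominator P(alarm): 0.08·0.65·0.62 + 0.31·0.65·0.38 + 0.6·0.35·0.62 + 0.68·0.35·0.38 = 0.329450
P(earthquake | alarm) = 0.167010/0.329450 ≈ 0.507

With the extra evidence:
Numerator (weight on configurations with earthquake): 0.68×0.38 = 0.258400
Denominator P(alarm | burglary): 0.6×0.62 + 0.68×0.38 = 0.630400
Posterior = 0.258400 / 0.630400 ≈ 0.410
The drop from 0.507 to 0.410 is the explaining-away (discounting) effect.

Pr(earthquake | alarm) ≈ 0.507; Pr(earthquake | alarm, burglary) ≈ 0.410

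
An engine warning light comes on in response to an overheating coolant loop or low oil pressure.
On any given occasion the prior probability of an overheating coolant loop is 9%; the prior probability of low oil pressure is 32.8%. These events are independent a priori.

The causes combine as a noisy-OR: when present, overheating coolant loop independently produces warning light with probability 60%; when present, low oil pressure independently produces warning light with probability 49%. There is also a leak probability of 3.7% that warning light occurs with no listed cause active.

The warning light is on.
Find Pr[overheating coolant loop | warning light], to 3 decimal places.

Pr[overheating coolant loop | warning light] ≈ 0.259

Under noisy-OR, P(warning light | causes) = 1 − (1−0.037)·∏(1−qᵢ) over the active causes.
Weight on overheating coolant loop=true, given the evidence: 0.037183 + 0.023721 = 0.060904
Denominator P(warning light): 0.037*0.91*0.672 + 0.50887*0.91*0.328 + 0.6148*0.09*0.672 + 0.803548*0.09*0.328 = 0.235418
P(overheating coolant loop | warning light) = 0.060904/0.235418 ≈ 0.259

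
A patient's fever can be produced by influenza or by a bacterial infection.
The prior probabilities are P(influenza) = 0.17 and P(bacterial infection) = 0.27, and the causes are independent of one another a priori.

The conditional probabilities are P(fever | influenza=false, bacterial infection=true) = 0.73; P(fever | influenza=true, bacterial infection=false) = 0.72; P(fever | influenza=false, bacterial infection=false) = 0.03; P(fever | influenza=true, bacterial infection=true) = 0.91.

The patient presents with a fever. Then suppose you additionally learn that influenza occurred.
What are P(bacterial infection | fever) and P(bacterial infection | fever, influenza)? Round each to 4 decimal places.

P(bacterial infection | fever) ≈ 0.6563; P(bacterial infection | fever, influenza) ≈ 0.3186

Enumerate the 4 (influenza, bacterial infection) configurations and weight by the priors:
  P(fever) = 0.03*0.83*0.73 + 0.73*0.83*0.27 + 0.72*0.17*0.73 + 0.91*0.17*0.27
        = 0.018177 + 0.163593 + 0.089352 + 0.041769 = 0.312891
Keeping only the bacterial infection-present terms gives 0.205362, so
  P(bacterial infection | fever) = 0.205362 / 0.312891 ≈ 0.6563

Now condition on the additional information:
By total probability over both values of bacterial infection:
  P(fever | influenza) = 0.72×0.73 + 0.91×0.27
        = 0.525600 + 0.245700 = 0.771300
Configurations with bacterial infection contribute 0.245700, so
  P(bacterial infection | fever, influenza) = 0.245700 / 0.771300 ≈ 0.3186
Conditioning on influenza lowers the posterior on bacterial infection: the classic explaining-away effect in a common-effect structure.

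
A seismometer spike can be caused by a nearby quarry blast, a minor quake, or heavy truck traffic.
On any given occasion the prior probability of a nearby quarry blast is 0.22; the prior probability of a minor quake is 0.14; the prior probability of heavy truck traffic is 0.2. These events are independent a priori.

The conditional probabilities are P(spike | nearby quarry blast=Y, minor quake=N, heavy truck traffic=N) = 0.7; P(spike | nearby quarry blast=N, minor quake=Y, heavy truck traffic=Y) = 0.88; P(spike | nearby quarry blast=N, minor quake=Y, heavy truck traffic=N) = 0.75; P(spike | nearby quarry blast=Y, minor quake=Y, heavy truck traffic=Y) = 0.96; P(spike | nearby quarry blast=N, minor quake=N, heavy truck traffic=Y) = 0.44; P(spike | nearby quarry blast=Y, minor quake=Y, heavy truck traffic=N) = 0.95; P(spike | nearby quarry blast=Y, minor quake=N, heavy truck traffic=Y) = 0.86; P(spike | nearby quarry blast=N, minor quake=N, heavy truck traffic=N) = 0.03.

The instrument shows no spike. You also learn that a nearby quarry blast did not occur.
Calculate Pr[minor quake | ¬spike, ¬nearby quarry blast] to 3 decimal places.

Pr[minor quake | ¬spike, ¬nearby quarry blast] ≈ 0.039

P(¬spike | ¬nearby quarry blast) = 0.97·0.86·0.8 + 0.56·0.86·0.2 + 0.25·0.14·0.8 + 0.12·0.14·0.2 = 0.667360 + 0.096320 + 0.028000 + 0.003360 = 0.795040
Restricting to configurations with minor quake present: 0.028000 + 0.003360 = 0.031360.
Hence the posterior is 0.031360/0.795040 ≈ 0.039.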